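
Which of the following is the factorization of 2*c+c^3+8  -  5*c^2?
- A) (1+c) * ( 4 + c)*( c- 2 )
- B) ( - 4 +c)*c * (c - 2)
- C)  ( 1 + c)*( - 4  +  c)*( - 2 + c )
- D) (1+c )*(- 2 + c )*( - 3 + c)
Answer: C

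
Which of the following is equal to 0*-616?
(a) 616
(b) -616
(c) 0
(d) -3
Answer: c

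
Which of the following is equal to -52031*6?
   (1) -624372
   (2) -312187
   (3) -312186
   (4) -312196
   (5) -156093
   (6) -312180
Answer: 3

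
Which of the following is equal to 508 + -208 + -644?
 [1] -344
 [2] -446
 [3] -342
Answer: 1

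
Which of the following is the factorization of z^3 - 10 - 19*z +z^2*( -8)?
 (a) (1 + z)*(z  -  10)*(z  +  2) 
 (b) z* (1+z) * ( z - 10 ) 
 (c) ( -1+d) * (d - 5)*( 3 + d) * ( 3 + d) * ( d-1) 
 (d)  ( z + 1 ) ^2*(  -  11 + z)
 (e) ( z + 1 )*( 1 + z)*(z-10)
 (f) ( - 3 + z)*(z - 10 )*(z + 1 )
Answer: e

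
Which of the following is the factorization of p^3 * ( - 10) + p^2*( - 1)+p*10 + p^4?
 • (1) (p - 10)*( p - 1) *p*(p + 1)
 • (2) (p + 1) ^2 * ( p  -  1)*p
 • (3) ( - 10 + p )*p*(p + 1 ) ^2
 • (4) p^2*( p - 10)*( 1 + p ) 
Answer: 1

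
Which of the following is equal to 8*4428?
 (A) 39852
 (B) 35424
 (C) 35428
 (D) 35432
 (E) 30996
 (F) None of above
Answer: B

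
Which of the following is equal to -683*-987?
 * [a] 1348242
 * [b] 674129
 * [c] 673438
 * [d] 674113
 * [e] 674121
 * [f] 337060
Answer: e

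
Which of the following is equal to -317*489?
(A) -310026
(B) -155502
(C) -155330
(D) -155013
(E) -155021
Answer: D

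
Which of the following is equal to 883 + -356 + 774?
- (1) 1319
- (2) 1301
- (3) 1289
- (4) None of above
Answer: 2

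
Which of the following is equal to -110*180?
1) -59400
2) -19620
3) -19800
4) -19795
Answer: 3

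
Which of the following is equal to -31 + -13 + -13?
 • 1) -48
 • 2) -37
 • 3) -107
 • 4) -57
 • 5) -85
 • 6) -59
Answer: 4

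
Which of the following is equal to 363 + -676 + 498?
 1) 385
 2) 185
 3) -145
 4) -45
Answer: 2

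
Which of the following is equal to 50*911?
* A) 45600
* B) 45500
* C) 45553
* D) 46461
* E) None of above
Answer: E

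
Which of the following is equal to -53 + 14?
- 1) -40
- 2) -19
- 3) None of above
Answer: 3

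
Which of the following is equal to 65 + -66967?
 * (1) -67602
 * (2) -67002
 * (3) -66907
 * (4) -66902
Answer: 4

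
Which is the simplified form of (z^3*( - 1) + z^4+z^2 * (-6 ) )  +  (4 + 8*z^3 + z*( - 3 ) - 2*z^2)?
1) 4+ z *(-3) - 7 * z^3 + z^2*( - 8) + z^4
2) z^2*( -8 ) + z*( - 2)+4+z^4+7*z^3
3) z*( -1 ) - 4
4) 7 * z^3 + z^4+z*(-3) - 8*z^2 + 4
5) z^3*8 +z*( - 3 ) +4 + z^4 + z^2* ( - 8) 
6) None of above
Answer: 4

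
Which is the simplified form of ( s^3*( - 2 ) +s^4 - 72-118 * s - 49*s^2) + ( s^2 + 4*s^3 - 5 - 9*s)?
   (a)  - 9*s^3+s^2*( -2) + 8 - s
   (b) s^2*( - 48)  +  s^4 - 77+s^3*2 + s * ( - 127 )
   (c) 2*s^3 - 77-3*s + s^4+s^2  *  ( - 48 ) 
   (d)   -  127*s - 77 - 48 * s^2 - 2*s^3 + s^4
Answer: b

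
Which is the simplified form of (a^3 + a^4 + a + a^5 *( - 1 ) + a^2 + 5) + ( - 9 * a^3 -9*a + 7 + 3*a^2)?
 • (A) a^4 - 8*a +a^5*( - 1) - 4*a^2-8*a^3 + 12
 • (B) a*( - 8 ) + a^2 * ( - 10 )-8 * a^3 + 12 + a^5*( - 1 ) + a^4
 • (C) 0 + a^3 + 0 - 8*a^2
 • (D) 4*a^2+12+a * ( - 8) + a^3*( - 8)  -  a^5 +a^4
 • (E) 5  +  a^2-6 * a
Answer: D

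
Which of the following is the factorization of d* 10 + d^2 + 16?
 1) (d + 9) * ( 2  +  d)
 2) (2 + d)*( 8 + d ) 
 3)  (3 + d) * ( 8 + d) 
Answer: 2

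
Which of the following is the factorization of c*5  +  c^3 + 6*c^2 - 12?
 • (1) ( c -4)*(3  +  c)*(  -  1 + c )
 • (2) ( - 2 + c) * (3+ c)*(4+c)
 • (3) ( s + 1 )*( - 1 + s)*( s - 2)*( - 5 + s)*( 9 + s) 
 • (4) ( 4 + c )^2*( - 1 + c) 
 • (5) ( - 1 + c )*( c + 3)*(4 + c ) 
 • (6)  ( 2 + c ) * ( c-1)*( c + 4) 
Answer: 5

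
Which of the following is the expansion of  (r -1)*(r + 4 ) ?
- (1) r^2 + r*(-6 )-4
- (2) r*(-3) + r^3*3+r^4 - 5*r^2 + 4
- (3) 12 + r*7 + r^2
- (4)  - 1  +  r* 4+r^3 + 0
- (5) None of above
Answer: 5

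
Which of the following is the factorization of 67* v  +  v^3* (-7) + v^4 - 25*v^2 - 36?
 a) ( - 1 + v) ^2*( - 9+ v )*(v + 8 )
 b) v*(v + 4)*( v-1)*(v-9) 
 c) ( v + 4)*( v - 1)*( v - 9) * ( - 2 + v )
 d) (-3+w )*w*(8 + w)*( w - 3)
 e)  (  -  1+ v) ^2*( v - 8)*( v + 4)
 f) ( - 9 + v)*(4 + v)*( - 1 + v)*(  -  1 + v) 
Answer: f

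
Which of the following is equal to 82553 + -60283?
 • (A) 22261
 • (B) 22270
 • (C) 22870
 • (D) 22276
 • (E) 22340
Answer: B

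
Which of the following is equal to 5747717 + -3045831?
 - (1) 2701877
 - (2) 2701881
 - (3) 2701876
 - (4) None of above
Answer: 4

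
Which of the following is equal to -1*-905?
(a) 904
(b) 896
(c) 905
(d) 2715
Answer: c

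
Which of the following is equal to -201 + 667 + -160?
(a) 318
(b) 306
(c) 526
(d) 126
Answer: b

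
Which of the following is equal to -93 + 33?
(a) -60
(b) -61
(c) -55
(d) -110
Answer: a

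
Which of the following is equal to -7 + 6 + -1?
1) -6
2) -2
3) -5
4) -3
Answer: 2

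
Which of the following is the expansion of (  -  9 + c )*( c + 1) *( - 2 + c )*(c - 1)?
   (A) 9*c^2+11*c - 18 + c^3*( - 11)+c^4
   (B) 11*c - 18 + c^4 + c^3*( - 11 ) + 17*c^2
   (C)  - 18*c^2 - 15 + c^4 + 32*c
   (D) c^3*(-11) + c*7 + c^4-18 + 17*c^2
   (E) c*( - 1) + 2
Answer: B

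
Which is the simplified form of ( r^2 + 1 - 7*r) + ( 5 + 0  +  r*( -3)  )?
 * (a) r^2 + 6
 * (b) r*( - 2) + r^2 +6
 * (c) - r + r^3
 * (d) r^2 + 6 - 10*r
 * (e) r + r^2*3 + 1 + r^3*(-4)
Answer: d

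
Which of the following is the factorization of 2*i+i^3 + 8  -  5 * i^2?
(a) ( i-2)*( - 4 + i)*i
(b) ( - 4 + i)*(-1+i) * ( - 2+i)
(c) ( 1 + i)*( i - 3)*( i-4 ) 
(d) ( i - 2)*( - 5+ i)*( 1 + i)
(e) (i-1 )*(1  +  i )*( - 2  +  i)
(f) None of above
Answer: f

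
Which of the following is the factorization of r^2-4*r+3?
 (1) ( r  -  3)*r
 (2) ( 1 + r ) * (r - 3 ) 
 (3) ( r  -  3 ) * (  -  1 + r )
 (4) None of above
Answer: 3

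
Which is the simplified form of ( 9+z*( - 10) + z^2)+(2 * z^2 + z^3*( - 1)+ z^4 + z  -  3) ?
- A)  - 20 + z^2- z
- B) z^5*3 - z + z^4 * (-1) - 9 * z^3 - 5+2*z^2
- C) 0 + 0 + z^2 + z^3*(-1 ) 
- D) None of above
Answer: D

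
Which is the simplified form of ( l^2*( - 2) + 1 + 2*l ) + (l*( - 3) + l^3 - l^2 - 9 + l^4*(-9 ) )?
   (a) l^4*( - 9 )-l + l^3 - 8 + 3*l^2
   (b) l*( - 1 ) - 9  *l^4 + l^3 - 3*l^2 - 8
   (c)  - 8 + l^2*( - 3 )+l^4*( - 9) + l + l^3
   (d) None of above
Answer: b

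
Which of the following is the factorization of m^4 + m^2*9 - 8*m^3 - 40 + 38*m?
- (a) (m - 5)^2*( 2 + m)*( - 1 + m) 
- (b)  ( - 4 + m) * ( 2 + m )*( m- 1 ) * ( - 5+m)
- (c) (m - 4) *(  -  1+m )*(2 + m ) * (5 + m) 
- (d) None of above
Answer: b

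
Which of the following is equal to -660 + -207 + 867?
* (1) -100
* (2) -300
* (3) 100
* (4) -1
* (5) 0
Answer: 5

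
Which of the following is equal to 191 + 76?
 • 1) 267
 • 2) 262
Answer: 1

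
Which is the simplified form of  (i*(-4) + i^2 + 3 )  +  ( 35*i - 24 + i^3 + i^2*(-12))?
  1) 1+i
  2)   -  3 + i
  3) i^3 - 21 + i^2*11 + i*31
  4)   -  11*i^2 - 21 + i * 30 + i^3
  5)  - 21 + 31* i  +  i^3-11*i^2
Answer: 5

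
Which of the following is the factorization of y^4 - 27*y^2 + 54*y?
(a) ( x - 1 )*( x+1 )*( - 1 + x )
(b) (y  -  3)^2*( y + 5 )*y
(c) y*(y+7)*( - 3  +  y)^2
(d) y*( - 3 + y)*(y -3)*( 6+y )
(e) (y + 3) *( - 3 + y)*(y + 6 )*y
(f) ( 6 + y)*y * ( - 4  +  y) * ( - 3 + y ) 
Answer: d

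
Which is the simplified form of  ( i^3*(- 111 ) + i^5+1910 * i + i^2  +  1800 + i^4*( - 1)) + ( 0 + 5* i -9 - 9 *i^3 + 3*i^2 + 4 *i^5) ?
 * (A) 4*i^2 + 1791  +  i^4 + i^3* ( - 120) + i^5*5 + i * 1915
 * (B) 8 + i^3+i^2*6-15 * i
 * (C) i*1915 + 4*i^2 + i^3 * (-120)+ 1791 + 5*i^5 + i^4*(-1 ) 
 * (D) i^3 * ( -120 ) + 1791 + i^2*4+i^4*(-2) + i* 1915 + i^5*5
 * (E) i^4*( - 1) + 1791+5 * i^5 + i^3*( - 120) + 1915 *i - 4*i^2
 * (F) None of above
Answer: C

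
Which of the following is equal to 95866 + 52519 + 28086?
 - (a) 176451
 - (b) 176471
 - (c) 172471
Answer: b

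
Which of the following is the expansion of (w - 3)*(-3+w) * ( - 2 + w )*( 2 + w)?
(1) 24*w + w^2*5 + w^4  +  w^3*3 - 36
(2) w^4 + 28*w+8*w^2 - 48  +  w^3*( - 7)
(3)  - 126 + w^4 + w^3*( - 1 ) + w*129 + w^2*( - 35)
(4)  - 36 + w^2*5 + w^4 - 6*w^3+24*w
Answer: 4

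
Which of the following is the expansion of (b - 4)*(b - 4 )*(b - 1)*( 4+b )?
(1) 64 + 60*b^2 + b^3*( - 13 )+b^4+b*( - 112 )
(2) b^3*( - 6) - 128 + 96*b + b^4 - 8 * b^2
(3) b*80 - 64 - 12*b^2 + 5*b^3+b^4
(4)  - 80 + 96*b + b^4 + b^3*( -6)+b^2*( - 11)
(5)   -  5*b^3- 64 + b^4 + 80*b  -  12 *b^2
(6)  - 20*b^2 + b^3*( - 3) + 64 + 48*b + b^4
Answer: 5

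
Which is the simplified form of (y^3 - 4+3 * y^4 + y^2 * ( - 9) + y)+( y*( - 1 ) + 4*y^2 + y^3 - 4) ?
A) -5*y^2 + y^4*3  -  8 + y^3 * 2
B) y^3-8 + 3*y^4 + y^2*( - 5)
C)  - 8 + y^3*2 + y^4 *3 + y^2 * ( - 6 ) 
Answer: A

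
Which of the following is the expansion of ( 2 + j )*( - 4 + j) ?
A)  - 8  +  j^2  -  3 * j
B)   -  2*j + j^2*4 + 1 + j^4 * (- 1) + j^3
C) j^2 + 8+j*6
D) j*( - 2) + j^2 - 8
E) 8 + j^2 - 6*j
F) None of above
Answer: D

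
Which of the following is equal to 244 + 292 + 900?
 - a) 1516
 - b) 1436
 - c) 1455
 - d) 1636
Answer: b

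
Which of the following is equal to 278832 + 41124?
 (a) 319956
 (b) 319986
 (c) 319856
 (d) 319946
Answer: a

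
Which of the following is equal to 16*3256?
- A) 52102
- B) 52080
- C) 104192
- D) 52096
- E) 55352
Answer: D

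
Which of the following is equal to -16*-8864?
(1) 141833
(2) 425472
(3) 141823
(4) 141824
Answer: 4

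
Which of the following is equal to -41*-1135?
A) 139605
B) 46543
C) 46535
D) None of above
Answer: C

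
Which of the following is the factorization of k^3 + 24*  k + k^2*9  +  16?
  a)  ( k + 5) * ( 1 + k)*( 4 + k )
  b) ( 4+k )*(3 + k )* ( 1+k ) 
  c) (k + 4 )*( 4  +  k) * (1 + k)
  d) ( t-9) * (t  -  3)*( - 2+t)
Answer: c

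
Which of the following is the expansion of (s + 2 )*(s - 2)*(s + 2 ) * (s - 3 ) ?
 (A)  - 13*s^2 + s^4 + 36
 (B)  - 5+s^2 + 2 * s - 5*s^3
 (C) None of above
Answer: C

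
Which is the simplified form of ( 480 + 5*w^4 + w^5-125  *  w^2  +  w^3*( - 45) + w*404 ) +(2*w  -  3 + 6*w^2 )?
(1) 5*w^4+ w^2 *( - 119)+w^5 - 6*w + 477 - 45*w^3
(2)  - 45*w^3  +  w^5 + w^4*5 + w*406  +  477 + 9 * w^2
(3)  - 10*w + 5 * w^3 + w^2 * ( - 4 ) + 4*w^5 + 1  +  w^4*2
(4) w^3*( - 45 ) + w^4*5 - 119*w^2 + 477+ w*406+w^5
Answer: 4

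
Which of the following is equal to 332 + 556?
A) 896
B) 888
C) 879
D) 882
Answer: B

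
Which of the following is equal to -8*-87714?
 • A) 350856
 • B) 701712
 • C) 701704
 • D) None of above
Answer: B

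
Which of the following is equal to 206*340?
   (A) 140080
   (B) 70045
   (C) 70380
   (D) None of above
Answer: D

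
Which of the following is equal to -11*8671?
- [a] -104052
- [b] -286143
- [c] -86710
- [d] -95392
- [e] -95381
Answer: e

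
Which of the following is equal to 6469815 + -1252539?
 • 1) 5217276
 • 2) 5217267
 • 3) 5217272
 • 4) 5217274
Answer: 1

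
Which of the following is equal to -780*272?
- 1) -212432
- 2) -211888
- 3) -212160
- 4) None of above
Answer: 3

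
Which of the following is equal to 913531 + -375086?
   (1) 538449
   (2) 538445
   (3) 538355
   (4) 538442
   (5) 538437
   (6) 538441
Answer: 2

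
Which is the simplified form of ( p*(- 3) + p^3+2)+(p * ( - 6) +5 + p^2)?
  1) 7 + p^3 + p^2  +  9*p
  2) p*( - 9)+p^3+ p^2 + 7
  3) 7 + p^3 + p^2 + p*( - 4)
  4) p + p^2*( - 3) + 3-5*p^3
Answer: 2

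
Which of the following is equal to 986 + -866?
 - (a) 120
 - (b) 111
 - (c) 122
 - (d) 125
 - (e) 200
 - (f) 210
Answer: a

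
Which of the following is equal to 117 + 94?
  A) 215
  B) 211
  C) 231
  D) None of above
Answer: B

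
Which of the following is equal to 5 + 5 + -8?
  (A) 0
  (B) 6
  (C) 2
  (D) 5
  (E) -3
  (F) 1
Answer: C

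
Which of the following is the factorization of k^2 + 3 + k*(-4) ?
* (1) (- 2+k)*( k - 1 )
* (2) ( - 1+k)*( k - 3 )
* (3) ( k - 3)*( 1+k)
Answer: 2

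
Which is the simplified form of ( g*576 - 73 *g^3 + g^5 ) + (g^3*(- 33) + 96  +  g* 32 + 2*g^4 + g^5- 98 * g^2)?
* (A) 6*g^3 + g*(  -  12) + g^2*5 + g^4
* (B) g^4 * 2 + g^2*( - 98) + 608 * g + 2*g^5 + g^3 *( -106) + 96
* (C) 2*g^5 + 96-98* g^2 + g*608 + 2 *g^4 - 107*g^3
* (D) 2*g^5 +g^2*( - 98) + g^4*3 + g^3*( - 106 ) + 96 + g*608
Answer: B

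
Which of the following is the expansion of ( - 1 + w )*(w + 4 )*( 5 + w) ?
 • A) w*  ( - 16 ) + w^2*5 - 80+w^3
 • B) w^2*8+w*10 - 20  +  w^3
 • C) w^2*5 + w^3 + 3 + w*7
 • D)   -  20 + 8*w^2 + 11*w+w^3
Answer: D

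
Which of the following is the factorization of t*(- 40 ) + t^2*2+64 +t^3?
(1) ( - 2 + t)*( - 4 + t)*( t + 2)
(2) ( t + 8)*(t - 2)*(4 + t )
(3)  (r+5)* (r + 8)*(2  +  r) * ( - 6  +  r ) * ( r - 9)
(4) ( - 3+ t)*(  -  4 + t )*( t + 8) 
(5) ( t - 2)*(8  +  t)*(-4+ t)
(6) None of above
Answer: 5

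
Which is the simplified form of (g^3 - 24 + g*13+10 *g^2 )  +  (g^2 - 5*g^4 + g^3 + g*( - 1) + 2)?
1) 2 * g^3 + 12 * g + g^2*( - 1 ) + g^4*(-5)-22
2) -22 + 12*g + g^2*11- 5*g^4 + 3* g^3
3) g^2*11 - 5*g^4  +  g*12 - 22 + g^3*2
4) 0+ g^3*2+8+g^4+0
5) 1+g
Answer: 3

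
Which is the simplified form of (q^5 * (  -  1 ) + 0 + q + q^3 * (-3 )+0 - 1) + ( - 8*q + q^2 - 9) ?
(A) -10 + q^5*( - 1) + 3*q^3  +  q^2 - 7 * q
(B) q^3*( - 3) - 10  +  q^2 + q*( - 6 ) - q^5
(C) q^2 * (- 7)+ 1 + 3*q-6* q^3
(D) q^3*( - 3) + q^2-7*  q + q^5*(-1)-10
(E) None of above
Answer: D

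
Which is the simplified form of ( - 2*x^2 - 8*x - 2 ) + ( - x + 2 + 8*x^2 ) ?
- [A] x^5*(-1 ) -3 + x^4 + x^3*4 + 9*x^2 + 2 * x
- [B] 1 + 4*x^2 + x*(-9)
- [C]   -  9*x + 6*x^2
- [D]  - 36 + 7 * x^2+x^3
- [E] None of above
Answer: C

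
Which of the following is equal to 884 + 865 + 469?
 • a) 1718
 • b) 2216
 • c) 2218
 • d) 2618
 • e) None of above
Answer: c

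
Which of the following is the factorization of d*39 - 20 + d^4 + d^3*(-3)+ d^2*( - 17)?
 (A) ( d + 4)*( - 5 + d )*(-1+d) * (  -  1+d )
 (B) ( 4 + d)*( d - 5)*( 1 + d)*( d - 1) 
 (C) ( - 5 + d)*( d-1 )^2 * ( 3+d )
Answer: A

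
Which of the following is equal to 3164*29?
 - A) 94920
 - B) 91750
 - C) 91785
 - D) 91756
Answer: D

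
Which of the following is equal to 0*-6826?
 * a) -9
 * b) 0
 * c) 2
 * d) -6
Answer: b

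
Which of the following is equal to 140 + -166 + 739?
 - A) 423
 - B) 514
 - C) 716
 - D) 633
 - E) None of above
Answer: E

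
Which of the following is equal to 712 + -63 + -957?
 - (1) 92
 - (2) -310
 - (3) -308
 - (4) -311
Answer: 3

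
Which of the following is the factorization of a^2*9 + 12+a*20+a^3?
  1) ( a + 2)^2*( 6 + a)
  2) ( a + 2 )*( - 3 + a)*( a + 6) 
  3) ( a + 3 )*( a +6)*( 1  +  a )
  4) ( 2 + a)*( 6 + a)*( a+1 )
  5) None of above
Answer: 4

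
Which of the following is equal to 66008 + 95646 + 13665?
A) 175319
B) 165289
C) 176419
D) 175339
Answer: A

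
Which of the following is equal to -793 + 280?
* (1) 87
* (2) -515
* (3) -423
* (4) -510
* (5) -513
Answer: 5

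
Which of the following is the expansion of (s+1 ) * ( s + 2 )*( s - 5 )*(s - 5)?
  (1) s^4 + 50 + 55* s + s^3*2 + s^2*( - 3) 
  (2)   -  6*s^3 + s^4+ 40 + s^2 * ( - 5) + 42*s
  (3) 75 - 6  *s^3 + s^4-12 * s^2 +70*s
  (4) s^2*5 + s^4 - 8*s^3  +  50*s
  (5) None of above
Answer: 5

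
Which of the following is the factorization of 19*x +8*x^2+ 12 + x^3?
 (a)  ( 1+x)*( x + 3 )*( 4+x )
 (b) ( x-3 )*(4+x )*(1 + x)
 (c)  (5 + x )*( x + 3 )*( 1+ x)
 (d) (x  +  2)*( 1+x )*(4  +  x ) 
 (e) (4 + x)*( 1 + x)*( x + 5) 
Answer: a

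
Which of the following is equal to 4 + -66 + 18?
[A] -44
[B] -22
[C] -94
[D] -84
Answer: A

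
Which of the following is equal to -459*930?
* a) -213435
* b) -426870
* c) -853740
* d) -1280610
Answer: b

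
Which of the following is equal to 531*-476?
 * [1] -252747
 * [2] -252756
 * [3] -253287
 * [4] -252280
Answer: 2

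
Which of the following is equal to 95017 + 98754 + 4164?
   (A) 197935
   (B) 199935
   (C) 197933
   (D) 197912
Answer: A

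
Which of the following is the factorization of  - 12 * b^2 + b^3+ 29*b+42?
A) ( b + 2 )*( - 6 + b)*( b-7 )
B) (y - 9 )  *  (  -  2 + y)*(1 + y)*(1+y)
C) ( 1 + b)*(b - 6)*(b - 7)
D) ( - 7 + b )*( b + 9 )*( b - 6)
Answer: C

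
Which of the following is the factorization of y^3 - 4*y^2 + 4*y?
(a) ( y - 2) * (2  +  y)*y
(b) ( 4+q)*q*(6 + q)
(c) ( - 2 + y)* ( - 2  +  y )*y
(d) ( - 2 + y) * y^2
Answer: c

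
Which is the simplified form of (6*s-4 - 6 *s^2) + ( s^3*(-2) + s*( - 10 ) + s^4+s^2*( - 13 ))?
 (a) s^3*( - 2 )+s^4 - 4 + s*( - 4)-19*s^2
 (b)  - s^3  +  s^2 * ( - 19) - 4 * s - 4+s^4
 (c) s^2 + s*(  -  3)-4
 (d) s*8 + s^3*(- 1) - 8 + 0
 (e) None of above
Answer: a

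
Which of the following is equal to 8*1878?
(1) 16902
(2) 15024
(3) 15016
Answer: 2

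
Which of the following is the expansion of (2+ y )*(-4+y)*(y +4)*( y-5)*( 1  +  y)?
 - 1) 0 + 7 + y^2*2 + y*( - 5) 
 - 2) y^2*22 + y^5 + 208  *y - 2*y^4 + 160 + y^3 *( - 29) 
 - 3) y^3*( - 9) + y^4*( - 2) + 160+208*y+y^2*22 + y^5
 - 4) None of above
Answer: 2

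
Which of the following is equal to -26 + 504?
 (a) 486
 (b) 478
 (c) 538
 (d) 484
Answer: b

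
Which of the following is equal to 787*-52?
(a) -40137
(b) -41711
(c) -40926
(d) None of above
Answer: d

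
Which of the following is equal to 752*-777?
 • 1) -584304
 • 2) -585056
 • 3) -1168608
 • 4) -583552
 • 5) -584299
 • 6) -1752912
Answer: 1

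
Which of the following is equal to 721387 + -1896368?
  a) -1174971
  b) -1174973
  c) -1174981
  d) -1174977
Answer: c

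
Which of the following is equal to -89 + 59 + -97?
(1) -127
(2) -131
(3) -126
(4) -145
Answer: 1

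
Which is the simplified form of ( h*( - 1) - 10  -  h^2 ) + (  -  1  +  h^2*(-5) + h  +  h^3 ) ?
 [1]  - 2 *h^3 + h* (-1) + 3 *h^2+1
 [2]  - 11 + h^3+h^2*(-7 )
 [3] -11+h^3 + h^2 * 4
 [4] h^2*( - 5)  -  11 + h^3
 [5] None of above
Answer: 5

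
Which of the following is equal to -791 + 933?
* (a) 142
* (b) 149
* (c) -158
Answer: a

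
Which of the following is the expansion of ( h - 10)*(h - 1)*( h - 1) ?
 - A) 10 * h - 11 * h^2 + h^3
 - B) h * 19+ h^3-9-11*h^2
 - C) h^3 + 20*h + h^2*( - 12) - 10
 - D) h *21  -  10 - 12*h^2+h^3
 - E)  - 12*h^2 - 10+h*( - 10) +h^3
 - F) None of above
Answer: D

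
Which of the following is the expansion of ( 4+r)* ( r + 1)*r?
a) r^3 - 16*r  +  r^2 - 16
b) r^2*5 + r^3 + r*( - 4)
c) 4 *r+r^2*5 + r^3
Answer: c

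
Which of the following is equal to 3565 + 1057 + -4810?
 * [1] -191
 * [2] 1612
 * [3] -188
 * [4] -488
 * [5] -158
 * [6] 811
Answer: 3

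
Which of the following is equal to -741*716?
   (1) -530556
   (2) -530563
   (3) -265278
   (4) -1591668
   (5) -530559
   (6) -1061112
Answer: 1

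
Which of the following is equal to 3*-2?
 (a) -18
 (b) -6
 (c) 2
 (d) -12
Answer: b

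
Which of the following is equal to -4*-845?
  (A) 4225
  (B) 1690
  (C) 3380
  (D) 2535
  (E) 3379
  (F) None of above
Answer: C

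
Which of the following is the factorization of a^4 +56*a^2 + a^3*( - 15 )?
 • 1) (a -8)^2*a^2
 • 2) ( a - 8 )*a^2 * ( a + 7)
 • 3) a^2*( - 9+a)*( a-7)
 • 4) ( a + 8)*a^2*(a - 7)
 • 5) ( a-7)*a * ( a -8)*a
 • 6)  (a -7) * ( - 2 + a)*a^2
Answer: 5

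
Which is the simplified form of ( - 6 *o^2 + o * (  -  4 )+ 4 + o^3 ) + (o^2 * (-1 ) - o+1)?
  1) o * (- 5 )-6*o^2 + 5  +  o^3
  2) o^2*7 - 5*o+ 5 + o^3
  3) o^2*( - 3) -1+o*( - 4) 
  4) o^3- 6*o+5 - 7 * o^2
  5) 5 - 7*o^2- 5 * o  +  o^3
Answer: 5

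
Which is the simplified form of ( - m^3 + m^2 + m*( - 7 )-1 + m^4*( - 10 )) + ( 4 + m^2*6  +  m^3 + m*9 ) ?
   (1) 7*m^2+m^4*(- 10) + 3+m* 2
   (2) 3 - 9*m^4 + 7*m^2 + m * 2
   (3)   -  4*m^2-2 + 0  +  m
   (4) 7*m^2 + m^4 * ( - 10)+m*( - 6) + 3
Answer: 1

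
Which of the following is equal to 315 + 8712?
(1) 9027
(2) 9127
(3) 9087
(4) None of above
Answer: 1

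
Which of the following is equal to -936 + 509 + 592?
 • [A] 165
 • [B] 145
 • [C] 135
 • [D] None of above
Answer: A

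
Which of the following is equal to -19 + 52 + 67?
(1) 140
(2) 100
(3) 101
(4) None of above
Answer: 2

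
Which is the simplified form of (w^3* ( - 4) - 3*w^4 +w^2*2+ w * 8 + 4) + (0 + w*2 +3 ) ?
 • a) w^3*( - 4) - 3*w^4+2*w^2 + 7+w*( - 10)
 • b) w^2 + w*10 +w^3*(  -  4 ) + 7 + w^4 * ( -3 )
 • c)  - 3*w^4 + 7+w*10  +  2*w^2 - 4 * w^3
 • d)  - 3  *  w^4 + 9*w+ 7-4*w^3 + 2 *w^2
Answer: c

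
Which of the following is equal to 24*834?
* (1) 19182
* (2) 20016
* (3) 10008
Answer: 2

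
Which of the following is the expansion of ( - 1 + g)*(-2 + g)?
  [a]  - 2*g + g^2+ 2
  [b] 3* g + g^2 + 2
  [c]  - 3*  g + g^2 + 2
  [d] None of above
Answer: c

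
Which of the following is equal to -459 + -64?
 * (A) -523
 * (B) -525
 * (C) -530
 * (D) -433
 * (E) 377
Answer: A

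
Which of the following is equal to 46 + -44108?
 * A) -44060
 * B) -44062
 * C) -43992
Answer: B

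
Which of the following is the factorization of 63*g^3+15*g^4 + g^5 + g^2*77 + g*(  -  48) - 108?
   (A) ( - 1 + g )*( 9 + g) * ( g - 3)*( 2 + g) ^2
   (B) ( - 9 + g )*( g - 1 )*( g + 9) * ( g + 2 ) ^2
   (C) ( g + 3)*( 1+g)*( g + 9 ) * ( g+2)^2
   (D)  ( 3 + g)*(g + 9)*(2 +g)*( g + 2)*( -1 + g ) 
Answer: D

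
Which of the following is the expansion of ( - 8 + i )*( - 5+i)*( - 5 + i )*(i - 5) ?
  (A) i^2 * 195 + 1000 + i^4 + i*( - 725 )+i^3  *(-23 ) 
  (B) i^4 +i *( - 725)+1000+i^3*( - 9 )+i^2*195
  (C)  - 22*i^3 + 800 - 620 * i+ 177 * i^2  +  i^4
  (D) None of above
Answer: A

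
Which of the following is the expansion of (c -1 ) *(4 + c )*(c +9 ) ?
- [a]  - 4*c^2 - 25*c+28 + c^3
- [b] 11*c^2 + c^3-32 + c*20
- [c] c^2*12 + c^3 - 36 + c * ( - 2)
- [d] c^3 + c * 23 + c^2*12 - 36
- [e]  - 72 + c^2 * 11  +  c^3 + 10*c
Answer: d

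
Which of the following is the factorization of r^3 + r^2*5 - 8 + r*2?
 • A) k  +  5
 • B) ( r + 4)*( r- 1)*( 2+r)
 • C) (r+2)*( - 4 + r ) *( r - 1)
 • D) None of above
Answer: B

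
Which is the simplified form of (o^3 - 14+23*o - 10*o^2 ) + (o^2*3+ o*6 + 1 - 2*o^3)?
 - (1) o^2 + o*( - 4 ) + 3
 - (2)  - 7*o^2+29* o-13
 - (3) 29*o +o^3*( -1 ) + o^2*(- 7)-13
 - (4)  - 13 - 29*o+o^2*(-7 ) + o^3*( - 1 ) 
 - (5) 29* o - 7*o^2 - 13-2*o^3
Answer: 3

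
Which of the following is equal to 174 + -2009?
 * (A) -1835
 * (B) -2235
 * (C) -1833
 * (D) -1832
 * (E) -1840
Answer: A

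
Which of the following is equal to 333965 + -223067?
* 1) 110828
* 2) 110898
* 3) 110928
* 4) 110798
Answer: 2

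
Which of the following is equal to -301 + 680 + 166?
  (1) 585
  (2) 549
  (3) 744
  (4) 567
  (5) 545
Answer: 5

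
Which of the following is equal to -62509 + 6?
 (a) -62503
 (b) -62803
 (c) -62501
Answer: a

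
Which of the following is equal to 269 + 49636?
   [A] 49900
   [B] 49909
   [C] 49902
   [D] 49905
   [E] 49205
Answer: D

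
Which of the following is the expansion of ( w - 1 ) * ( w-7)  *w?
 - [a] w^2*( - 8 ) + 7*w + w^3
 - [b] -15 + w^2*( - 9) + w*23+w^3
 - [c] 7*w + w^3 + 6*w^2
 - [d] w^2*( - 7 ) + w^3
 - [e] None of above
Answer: a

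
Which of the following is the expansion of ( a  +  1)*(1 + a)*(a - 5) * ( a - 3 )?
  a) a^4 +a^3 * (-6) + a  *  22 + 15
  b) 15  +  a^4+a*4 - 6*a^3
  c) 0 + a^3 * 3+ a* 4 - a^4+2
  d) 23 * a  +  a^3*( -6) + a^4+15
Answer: a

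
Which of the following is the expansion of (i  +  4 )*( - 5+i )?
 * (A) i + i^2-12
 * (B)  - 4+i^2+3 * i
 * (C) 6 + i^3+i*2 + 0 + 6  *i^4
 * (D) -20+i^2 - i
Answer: D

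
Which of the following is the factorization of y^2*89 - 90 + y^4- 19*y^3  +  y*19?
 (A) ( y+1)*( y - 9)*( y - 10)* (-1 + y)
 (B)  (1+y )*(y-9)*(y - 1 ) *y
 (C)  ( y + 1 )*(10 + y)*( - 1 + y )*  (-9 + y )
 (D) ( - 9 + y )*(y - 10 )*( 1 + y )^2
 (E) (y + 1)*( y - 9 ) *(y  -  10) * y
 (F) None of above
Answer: A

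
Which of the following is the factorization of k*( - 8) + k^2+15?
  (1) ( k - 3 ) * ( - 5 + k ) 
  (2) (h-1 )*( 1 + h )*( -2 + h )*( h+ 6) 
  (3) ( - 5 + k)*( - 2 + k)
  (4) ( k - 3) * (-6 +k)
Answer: 1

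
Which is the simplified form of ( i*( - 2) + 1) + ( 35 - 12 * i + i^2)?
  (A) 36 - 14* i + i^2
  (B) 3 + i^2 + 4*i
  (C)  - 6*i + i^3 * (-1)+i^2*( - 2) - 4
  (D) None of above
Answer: A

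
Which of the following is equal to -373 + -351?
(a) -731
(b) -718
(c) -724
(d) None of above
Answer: c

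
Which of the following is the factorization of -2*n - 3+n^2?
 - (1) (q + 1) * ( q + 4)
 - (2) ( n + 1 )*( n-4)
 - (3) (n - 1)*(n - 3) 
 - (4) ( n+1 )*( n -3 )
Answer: 4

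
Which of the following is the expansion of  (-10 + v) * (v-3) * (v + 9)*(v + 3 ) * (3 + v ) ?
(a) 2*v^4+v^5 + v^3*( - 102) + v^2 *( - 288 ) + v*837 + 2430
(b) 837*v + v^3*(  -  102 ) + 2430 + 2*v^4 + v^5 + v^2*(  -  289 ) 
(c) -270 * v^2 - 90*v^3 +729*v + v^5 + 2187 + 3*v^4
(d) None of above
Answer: a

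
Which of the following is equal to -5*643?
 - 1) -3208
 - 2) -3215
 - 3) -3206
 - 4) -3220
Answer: 2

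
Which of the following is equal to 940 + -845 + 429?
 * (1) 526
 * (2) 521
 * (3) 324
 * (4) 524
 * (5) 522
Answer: 4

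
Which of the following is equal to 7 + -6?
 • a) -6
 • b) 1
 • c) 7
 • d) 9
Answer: b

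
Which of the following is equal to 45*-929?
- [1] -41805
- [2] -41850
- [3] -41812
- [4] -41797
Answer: 1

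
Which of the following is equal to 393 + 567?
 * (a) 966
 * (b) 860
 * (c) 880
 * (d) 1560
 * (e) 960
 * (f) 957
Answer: e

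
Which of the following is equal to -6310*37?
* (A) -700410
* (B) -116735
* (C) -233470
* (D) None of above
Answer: C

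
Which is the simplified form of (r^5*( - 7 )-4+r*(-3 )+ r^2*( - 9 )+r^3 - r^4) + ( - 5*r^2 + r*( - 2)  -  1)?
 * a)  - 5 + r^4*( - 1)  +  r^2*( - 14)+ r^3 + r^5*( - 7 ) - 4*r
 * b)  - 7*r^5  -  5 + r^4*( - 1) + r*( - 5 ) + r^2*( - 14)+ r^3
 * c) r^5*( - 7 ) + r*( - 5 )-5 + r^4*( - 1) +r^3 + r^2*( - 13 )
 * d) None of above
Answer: b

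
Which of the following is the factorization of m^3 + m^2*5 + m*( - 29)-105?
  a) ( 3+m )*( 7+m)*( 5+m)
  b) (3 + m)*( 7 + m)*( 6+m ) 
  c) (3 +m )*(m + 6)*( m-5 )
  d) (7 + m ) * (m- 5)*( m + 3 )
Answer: d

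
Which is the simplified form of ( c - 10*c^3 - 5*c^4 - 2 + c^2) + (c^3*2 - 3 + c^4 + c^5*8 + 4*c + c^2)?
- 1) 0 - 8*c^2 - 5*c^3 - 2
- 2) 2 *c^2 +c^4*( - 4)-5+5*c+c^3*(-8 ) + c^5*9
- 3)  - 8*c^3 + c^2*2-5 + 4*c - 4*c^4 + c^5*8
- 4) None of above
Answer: 4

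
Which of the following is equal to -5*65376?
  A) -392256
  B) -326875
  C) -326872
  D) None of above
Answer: D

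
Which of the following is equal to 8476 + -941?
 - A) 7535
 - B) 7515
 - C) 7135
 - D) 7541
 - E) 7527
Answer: A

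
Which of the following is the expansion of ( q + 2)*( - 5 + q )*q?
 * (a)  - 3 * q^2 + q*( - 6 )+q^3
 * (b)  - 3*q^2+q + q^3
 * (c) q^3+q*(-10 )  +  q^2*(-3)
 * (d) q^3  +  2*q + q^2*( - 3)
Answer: c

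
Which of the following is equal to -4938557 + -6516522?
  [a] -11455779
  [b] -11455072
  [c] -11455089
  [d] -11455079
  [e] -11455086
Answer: d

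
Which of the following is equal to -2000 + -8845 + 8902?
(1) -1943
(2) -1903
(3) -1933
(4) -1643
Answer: 1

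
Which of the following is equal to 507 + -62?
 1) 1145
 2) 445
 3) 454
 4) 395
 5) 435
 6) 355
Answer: 2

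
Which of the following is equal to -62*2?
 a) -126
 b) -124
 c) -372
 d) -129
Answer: b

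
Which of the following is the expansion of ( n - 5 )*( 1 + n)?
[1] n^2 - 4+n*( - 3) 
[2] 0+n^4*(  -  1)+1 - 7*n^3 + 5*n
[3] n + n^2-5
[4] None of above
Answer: 4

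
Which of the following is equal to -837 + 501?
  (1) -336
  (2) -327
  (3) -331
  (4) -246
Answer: 1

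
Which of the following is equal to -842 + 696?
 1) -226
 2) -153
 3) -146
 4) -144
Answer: 3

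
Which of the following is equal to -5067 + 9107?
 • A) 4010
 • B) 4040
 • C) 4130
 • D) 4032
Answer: B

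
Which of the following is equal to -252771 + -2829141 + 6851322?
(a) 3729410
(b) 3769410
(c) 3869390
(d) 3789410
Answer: b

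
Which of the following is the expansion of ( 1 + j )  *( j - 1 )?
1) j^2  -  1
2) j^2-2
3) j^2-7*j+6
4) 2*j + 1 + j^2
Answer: 1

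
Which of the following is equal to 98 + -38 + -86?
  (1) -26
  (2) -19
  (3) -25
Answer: 1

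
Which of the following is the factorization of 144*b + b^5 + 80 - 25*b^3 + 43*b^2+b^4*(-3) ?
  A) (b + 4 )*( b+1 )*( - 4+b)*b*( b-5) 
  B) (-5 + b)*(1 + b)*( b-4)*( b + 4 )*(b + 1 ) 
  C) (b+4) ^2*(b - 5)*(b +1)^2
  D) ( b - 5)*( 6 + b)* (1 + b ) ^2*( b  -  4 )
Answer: B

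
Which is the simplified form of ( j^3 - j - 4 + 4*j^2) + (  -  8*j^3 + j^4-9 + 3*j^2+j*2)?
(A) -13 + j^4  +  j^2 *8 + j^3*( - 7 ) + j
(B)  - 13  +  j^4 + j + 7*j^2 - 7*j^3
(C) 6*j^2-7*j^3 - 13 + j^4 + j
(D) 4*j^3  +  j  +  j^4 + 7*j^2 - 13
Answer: B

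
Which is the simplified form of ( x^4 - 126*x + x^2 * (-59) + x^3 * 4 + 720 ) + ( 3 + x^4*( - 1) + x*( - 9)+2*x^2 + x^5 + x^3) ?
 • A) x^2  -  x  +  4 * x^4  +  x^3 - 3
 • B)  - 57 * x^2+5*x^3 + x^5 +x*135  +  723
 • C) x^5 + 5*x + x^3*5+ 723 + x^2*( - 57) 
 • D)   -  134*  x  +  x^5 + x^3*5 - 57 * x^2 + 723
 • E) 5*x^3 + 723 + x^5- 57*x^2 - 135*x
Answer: E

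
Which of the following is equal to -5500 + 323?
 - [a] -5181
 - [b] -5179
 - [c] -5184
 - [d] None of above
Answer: d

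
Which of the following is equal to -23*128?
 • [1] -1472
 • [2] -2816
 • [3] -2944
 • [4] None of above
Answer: 3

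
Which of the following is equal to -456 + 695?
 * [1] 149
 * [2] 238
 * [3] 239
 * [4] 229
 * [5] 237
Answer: 3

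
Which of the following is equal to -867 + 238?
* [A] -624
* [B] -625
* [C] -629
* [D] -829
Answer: C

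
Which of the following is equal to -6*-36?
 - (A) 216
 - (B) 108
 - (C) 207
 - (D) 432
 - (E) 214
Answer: A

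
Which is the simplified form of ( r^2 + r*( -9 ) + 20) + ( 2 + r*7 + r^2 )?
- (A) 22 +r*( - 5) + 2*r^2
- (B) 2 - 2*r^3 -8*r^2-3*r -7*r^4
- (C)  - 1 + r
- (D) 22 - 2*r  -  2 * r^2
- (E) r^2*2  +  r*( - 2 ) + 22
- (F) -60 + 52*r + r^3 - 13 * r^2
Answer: E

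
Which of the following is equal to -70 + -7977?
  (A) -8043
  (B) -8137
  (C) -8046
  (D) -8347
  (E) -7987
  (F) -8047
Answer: F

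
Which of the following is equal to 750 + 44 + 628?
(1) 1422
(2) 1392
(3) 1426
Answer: 1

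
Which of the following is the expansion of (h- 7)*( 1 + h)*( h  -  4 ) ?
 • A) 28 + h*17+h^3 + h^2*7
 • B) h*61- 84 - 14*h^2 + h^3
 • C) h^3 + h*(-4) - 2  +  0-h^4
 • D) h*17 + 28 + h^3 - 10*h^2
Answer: D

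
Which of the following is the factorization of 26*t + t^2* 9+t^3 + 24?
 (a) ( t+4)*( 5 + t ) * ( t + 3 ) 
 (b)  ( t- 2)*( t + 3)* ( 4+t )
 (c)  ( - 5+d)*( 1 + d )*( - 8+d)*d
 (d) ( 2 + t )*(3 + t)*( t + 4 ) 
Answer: d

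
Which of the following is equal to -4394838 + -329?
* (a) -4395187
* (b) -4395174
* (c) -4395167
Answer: c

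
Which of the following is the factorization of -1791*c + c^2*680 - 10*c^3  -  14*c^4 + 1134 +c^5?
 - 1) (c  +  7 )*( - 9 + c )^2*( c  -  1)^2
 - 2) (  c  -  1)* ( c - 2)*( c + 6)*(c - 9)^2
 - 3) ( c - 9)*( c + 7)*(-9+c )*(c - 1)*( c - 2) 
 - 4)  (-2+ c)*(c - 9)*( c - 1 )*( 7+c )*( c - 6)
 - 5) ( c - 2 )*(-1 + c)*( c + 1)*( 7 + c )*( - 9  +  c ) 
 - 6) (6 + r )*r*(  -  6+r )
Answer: 3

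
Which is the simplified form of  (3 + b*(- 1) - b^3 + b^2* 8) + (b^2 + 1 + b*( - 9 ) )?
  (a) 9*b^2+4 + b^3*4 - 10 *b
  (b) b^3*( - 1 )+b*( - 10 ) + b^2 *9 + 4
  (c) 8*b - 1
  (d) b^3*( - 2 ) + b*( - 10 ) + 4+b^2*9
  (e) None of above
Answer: b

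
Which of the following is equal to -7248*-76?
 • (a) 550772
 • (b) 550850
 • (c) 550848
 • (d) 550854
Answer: c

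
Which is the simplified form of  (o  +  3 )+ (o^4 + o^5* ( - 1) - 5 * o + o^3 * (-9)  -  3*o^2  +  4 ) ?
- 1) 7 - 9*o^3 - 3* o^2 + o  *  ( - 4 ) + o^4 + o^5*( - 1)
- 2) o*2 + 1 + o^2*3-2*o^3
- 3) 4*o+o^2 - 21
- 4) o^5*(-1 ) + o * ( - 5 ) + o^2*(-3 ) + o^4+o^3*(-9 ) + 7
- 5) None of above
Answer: 1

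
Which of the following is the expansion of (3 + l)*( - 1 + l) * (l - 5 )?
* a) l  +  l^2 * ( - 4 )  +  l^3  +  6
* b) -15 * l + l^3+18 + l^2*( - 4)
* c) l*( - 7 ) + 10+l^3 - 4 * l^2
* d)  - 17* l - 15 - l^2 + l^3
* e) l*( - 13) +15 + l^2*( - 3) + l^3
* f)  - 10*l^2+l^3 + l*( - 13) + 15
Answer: e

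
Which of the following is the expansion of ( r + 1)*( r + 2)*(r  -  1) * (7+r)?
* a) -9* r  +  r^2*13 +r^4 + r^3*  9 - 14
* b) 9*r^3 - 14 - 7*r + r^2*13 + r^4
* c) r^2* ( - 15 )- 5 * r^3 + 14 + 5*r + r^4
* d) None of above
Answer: a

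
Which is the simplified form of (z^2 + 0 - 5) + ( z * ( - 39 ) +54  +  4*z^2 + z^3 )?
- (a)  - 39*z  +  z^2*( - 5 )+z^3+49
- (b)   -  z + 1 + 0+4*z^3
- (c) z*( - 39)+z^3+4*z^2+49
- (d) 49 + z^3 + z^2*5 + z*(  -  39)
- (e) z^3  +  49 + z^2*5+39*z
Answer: d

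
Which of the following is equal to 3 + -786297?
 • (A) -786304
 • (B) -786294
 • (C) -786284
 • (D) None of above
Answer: B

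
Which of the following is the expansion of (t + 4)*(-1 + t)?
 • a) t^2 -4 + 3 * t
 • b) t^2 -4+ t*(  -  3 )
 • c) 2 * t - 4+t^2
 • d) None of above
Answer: a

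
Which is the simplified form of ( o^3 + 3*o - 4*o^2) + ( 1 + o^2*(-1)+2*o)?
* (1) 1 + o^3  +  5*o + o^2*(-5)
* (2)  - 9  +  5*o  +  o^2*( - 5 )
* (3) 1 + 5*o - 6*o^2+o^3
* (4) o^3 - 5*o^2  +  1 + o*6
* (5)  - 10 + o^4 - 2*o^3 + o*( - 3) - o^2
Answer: 1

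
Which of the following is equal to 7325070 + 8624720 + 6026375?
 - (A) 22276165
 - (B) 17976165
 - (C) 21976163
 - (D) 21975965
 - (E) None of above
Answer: E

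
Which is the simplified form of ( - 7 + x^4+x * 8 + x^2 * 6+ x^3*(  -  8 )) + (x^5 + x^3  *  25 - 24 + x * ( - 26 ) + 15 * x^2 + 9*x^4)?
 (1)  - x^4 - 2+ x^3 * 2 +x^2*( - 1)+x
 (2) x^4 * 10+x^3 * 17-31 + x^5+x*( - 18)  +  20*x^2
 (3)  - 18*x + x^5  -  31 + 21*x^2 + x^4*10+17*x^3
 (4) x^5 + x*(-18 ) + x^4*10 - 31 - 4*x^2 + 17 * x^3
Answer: 3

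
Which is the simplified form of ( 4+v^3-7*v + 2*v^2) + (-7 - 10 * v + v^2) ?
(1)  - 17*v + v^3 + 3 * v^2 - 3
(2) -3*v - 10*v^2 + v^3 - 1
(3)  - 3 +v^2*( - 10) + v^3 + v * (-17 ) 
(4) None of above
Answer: 1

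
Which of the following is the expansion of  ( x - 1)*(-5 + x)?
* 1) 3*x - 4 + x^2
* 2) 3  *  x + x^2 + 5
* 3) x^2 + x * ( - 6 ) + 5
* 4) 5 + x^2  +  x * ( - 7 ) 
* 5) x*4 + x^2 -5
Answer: 3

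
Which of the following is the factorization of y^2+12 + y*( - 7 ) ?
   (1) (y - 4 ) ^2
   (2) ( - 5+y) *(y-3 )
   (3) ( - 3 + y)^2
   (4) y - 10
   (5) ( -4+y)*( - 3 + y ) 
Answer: 5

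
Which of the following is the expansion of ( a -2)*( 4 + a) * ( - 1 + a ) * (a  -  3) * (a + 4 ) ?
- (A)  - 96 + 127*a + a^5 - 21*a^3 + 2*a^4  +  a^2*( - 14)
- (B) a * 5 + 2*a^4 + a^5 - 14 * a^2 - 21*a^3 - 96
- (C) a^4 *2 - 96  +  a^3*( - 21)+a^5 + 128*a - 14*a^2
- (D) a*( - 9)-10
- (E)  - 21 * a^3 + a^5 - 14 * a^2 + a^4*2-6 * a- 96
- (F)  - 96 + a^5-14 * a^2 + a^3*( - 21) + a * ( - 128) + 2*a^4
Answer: C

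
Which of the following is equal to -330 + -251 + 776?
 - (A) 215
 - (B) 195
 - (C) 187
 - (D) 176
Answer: B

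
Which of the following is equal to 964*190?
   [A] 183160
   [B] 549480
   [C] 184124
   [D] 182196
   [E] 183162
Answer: A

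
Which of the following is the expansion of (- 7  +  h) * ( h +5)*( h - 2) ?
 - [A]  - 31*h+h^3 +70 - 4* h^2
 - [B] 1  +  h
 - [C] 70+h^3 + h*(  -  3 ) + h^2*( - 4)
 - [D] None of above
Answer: A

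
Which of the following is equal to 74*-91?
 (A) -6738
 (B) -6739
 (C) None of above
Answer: C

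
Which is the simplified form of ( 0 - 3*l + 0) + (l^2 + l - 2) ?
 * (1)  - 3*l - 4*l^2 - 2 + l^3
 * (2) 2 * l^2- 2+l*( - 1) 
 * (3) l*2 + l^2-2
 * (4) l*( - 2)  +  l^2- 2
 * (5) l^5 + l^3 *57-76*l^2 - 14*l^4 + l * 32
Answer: 4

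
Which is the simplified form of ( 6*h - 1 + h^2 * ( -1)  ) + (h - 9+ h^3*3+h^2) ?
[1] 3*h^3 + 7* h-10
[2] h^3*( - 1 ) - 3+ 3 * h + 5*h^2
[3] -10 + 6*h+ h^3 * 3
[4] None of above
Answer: 1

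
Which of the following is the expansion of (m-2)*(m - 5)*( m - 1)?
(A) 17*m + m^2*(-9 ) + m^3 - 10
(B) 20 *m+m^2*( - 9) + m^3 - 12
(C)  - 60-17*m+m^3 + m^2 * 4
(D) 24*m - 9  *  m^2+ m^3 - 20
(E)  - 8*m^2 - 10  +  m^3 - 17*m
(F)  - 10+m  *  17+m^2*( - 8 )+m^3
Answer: F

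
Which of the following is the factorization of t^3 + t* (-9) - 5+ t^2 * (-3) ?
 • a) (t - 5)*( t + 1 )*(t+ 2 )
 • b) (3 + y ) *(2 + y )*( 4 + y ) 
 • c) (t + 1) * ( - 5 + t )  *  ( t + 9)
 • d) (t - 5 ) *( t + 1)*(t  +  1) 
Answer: d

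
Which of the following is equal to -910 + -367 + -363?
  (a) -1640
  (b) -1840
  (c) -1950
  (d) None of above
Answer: a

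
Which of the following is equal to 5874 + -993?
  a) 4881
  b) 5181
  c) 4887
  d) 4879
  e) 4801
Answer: a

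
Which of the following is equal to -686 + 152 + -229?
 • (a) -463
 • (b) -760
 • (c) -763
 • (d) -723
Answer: c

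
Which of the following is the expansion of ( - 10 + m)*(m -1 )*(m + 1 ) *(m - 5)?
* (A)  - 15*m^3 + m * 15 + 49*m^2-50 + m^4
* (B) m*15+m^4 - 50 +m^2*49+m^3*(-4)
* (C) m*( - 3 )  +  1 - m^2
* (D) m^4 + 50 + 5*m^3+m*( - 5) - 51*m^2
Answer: A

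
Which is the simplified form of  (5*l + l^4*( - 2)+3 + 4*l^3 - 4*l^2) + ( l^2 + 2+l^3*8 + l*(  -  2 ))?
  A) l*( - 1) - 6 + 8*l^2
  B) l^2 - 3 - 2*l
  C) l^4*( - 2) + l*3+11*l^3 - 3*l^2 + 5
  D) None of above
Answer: D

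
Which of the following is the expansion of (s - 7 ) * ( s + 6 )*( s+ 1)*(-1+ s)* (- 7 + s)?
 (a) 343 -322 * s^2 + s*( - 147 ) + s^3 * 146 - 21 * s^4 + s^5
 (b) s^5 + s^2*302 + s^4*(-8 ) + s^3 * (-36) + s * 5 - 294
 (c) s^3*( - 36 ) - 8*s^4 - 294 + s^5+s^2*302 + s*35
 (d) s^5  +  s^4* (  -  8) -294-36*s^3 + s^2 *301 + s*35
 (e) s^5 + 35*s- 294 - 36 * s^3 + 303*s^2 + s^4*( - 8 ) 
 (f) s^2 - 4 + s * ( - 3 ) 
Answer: c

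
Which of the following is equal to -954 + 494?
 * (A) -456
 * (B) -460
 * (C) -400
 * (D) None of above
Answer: B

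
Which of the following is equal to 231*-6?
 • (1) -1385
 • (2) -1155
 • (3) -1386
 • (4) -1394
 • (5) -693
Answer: 3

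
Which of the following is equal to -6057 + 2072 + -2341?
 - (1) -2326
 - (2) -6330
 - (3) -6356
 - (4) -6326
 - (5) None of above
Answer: 4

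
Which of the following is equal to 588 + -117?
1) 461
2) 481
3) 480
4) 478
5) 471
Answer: 5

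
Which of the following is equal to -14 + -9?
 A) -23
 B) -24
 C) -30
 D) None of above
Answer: A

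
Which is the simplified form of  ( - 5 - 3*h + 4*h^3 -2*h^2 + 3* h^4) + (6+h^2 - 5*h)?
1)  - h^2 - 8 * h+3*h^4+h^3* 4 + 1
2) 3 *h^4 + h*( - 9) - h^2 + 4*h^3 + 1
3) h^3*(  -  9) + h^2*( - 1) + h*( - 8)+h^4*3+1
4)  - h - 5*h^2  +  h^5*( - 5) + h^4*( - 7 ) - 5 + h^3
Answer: 1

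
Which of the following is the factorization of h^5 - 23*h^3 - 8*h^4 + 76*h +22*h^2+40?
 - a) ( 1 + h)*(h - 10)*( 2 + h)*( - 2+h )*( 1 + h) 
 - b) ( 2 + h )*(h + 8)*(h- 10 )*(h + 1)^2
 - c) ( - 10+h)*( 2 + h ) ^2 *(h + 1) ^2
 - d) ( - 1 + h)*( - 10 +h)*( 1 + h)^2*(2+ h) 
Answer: a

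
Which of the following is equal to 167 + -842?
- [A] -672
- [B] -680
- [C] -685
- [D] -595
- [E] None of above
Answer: E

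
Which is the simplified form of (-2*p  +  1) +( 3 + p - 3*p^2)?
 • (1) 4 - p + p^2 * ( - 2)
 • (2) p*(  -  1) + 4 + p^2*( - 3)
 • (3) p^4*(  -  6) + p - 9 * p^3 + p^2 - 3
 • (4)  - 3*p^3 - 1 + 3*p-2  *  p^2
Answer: 2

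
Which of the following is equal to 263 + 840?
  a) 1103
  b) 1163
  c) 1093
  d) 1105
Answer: a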